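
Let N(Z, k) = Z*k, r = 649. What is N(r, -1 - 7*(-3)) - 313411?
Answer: -300431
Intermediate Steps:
N(r, -1 - 7*(-3)) - 313411 = 649*(-1 - 7*(-3)) - 313411 = 649*(-1 + 21) - 313411 = 649*20 - 313411 = 12980 - 313411 = -300431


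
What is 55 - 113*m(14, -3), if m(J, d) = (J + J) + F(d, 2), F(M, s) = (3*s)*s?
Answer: -4465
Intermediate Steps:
F(M, s) = 3*s**2
m(J, d) = 12 + 2*J (m(J, d) = (J + J) + 3*2**2 = 2*J + 3*4 = 2*J + 12 = 12 + 2*J)
55 - 113*m(14, -3) = 55 - 113*(12 + 2*14) = 55 - 113*(12 + 28) = 55 - 113*40 = 55 - 4520 = -4465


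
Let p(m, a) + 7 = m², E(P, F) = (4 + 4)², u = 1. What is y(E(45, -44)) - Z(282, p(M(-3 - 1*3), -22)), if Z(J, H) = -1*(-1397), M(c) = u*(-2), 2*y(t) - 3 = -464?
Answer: -3255/2 ≈ -1627.5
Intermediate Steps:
E(P, F) = 64 (E(P, F) = 8² = 64)
y(t) = -461/2 (y(t) = 3/2 + (½)*(-464) = 3/2 - 232 = -461/2)
M(c) = -2 (M(c) = 1*(-2) = -2)
p(m, a) = -7 + m²
Z(J, H) = 1397
y(E(45, -44)) - Z(282, p(M(-3 - 1*3), -22)) = -461/2 - 1*1397 = -461/2 - 1397 = -3255/2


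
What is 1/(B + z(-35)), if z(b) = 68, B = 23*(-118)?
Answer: -1/2646 ≈ -0.00037793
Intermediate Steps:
B = -2714
1/(B + z(-35)) = 1/(-2714 + 68) = 1/(-2646) = -1/2646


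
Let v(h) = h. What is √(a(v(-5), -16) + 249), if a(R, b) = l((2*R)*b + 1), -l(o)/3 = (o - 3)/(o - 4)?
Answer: 3*√673687/157 ≈ 15.684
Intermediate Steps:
l(o) = -3*(-3 + o)/(-4 + o) (l(o) = -3*(o - 3)/(o - 4) = -3*(-3 + o)/(-4 + o))
a(R, b) = 3*(2 - 2*R*b)/(-3 + 2*R*b) (a(R, b) = 3*(3 - ((2*R)*b + 1))/(-4 + ((2*R)*b + 1)) = 3*(3 - (2*R*b + 1))/(-4 + (2*R*b + 1)) = 3*(3 - (1 + 2*R*b))/(-4 + (1 + 2*R*b)) = 3*(3 + (-1 - 2*R*b))/(-3 + 2*R*b) = 3*(2 - 2*R*b)/(-3 + 2*R*b))
√(a(v(-5), -16) + 249) = √(6*(1 - 1*(-5)*(-16))/(-3 + 2*(-5)*(-16)) + 249) = √(6*(1 - 80)/(-3 + 160) + 249) = √(6*(-79)/157 + 249) = √(6*(1/157)*(-79) + 249) = √(-474/157 + 249) = √(38619/157) = 3*√673687/157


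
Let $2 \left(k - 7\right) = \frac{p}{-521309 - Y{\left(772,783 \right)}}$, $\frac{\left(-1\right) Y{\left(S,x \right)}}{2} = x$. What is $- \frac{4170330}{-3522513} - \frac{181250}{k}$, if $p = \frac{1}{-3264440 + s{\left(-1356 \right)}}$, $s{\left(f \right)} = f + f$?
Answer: $- \frac{4984361002919215404610}{192508261541666379} \approx -25892.0$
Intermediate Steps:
$s{\left(f \right)} = 2 f$
$Y{\left(S,x \right)} = - 2 x$
$p = - \frac{1}{3267152}$ ($p = \frac{1}{-3264440 + 2 \left(-1356\right)} = \frac{1}{-3264440 - 2712} = \frac{1}{-3267152} = - \frac{1}{3267152} \approx -3.0608 \cdot 10^{-7}$)
$k = \frac{23773111347105}{3396158763872}$ ($k = 7 + \frac{\left(- \frac{1}{3267152}\right) \frac{1}{-521309 - \left(-2\right) 783}}{2} = 7 + \frac{\left(- \frac{1}{3267152}\right) \frac{1}{-521309 - -1566}}{2} = 7 + \frac{\left(- \frac{1}{3267152}\right) \frac{1}{-521309 + 1566}}{2} = 7 + \frac{\left(- \frac{1}{3267152}\right) \frac{1}{-519743}}{2} = 7 + \frac{\left(- \frac{1}{3267152}\right) \left(- \frac{1}{519743}\right)}{2} = 7 + \frac{1}{2} \cdot \frac{1}{1698079381936} = 7 + \frac{1}{3396158763872} = \frac{23773111347105}{3396158763872} \approx 7.0$)
$- \frac{4170330}{-3522513} - \frac{181250}{k} = - \frac{4170330}{-3522513} - \frac{181250}{\frac{23773111347105}{3396158763872}} = \left(-4170330\right) \left(- \frac{1}{3522513}\right) - \frac{4245198454840000}{163952492049} = \frac{1390110}{1174171} - \frac{4245198454840000}{163952492049} = - \frac{4984361002919215404610}{192508261541666379}$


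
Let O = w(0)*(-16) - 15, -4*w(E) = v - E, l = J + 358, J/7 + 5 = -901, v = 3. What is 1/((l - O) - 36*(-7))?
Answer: -1/5729 ≈ -0.00017455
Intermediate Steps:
J = -6342 (J = -35 + 7*(-901) = -35 - 6307 = -6342)
l = -5984 (l = -6342 + 358 = -5984)
w(E) = -3/4 + E/4 (w(E) = -(3 - E)/4 = -3/4 + E/4)
O = -3 (O = (-3/4 + (1/4)*0)*(-16) - 15 = (-3/4 + 0)*(-16) - 15 = -3/4*(-16) - 15 = 12 - 15 = -3)
1/((l - O) - 36*(-7)) = 1/((-5984 - 1*(-3)) - 36*(-7)) = 1/((-5984 + 3) + 252) = 1/(-5981 + 252) = 1/(-5729) = -1/5729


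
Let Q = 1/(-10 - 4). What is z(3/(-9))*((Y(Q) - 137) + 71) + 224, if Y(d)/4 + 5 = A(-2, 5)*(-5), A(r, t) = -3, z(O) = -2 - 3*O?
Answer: 250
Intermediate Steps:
Q = -1/14 (Q = 1/(-14) = -1/14 ≈ -0.071429)
Y(d) = 40 (Y(d) = -20 + 4*(-3*(-5)) = -20 + 4*15 = -20 + 60 = 40)
z(3/(-9))*((Y(Q) - 137) + 71) + 224 = (-2 - 9/(-9))*((40 - 137) + 71) + 224 = (-2 - 9*(-1)/9)*(-97 + 71) + 224 = (-2 - 3*(-⅓))*(-26) + 224 = (-2 + 1)*(-26) + 224 = -1*(-26) + 224 = 26 + 224 = 250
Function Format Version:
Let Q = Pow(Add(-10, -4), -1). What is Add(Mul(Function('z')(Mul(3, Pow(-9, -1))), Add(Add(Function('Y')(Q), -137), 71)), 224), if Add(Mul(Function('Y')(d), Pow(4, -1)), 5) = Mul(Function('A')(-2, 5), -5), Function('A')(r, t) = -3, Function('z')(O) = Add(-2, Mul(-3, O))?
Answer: 250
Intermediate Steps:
Q = Rational(-1, 14) (Q = Pow(-14, -1) = Rational(-1, 14) ≈ -0.071429)
Function('Y')(d) = 40 (Function('Y')(d) = Add(-20, Mul(4, Mul(-3, -5))) = Add(-20, Mul(4, 15)) = Add(-20, 60) = 40)
Add(Mul(Function('z')(Mul(3, Pow(-9, -1))), Add(Add(Function('Y')(Q), -137), 71)), 224) = Add(Mul(Add(-2, Mul(-3, Mul(3, Pow(-9, -1)))), Add(Add(40, -137), 71)), 224) = Add(Mul(Add(-2, Mul(-3, Mul(3, Rational(-1, 9)))), Add(-97, 71)), 224) = Add(Mul(Add(-2, Mul(-3, Rational(-1, 3))), -26), 224) = Add(Mul(Add(-2, 1), -26), 224) = Add(Mul(-1, -26), 224) = Add(26, 224) = 250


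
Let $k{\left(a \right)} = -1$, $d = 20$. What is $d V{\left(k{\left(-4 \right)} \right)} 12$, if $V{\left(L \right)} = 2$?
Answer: $480$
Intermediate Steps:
$d V{\left(k{\left(-4 \right)} \right)} 12 = 20 \cdot 2 \cdot 12 = 40 \cdot 12 = 480$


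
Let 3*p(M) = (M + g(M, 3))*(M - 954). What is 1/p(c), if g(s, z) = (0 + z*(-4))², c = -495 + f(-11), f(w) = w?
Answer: 3/528520 ≈ 5.6762e-6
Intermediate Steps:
c = -506 (c = -495 - 11 = -506)
g(s, z) = 16*z² (g(s, z) = (0 - 4*z)² = (-4*z)² = 16*z²)
p(M) = (-954 + M)*(144 + M)/3 (p(M) = ((M + 16*3²)*(M - 954))/3 = ((M + 16*9)*(-954 + M))/3 = ((M + 144)*(-954 + M))/3 = ((144 + M)*(-954 + M))/3 = ((-954 + M)*(144 + M))/3 = (-954 + M)*(144 + M)/3)
1/p(c) = 1/(-45792 - 270*(-506) + (⅓)*(-506)²) = 1/(-45792 + 136620 + (⅓)*256036) = 1/(-45792 + 136620 + 256036/3) = 1/(528520/3) = 3/528520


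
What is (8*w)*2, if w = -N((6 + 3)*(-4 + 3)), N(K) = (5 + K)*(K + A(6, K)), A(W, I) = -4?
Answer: -832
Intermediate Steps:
N(K) = (-4 + K)*(5 + K) (N(K) = (5 + K)*(K - 4) = (5 + K)*(-4 + K) = (-4 + K)*(5 + K))
w = -52 (w = -(-20 + (6 + 3)*(-4 + 3) + ((6 + 3)*(-4 + 3))²) = -(-20 + 9*(-1) + (9*(-1))²) = -(-20 - 9 + (-9)²) = -(-20 - 9 + 81) = -1*52 = -52)
(8*w)*2 = (8*(-52))*2 = -416*2 = -832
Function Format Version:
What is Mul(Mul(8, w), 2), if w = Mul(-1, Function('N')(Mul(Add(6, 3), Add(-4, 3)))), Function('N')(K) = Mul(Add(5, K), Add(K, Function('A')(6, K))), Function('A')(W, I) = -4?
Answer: -832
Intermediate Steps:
Function('N')(K) = Mul(Add(-4, K), Add(5, K)) (Function('N')(K) = Mul(Add(5, K), Add(K, -4)) = Mul(Add(5, K), Add(-4, K)) = Mul(Add(-4, K), Add(5, K)))
w = -52 (w = Mul(-1, Add(-20, Mul(Add(6, 3), Add(-4, 3)), Pow(Mul(Add(6, 3), Add(-4, 3)), 2))) = Mul(-1, Add(-20, Mul(9, -1), Pow(Mul(9, -1), 2))) = Mul(-1, Add(-20, -9, Pow(-9, 2))) = Mul(-1, Add(-20, -9, 81)) = Mul(-1, 52) = -52)
Mul(Mul(8, w), 2) = Mul(Mul(8, -52), 2) = Mul(-416, 2) = -832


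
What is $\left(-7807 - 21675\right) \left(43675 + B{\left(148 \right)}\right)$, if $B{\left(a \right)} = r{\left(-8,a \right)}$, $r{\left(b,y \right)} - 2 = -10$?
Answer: $-1287390494$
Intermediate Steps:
$r{\left(b,y \right)} = -8$ ($r{\left(b,y \right)} = 2 - 10 = -8$)
$B{\left(a \right)} = -8$
$\left(-7807 - 21675\right) \left(43675 + B{\left(148 \right)}\right) = \left(-7807 - 21675\right) \left(43675 - 8\right) = \left(-29482\right) 43667 = -1287390494$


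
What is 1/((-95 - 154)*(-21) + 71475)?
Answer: 1/76704 ≈ 1.3037e-5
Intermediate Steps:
1/((-95 - 154)*(-21) + 71475) = 1/(-249*(-21) + 71475) = 1/(5229 + 71475) = 1/76704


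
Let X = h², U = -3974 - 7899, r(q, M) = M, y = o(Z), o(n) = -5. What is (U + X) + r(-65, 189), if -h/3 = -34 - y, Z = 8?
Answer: -4115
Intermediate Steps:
y = -5
h = 87 (h = -3*(-34 - 1*(-5)) = -3*(-34 + 5) = -3*(-29) = 87)
U = -11873
X = 7569 (X = 87² = 7569)
(U + X) + r(-65, 189) = (-11873 + 7569) + 189 = -4304 + 189 = -4115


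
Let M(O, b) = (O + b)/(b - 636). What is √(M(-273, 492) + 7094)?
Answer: √1021317/12 ≈ 84.217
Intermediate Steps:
M(O, b) = (O + b)/(-636 + b)
√(M(-273, 492) + 7094) = √((-273 + 492)/(-636 + 492) + 7094) = √(219/(-144) + 7094) = √(-1/144*219 + 7094) = √(-73/48 + 7094) = √(340439/48) = √1021317/12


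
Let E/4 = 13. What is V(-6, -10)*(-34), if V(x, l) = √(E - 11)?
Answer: -34*√41 ≈ -217.71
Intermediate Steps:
E = 52 (E = 4*13 = 52)
V(x, l) = √41 (V(x, l) = √(52 - 11) = √41)
V(-6, -10)*(-34) = √41*(-34) = -34*√41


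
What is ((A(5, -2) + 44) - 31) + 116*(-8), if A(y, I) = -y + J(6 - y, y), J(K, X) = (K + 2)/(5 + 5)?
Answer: -9197/10 ≈ -919.70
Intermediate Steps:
J(K, X) = ⅕ + K/10 (J(K, X) = (2 + K)/10 = (2 + K)*(⅒) = ⅕ + K/10)
A(y, I) = ⅘ - 11*y/10 (A(y, I) = -y + (⅕ + (6 - y)/10) = -y + (⅕ + (⅗ - y/10)) = -y + (⅘ - y/10) = ⅘ - 11*y/10)
((A(5, -2) + 44) - 31) + 116*(-8) = (((⅘ - 11/10*5) + 44) - 31) + 116*(-8) = (((⅘ - 11/2) + 44) - 31) - 928 = ((-47/10 + 44) - 31) - 928 = (393/10 - 31) - 928 = 83/10 - 928 = -9197/10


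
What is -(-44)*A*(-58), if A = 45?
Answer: -114840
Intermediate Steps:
-(-44)*A*(-58) = -(-44)*45*(-58) = -44*(-45)*(-58) = 1980*(-58) = -114840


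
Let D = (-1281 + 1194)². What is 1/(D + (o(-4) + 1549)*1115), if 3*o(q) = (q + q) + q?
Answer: 1/1730244 ≈ 5.7795e-7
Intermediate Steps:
o(q) = q (o(q) = ((q + q) + q)/3 = (2*q + q)/3 = (3*q)/3 = q)
D = 7569 (D = (-87)² = 7569)
1/(D + (o(-4) + 1549)*1115) = 1/(7569 + (-4 + 1549)*1115) = 1/(7569 + 1545*1115) = 1/(7569 + 1722675) = 1/1730244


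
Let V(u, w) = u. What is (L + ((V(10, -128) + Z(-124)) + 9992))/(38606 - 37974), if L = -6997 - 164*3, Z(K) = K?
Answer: 2389/632 ≈ 3.7801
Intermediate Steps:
L = -7489 (L = -6997 - 492 = -7489)
(L + ((V(10, -128) + Z(-124)) + 9992))/(38606 - 37974) = (-7489 + ((10 - 124) + 9992))/(38606 - 37974) = (-7489 + (-114 + 9992))/632 = (-7489 + 9878)*(1/632) = 2389*(1/632) = 2389/632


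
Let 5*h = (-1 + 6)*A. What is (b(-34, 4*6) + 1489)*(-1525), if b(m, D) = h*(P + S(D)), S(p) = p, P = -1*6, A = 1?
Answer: -2298175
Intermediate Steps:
P = -6
h = 1 (h = ((-1 + 6)*1)/5 = (5*1)/5 = (1/5)*5 = 1)
b(m, D) = -6 + D (b(m, D) = 1*(-6 + D) = -6 + D)
(b(-34, 4*6) + 1489)*(-1525) = ((-6 + 4*6) + 1489)*(-1525) = ((-6 + 24) + 1489)*(-1525) = (18 + 1489)*(-1525) = 1507*(-1525) = -2298175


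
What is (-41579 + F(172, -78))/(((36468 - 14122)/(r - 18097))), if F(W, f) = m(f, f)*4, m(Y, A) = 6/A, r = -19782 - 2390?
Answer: 21766642839/290498 ≈ 74929.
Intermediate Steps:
r = -22172
F(W, f) = 24/f (F(W, f) = (6/f)*4 = 24/f)
(-41579 + F(172, -78))/(((36468 - 14122)/(r - 18097))) = (-41579 + 24/(-78))/(((36468 - 14122)/(-22172 - 18097))) = (-41579 + 24*(-1/78))/((22346/(-40269))) = (-41579 - 4/13)/((22346*(-1/40269))) = -540531/(13*(-22346/40269)) = -540531/13*(-40269/22346) = 21766642839/290498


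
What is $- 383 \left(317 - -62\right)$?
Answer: $-145157$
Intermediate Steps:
$- 383 \left(317 - -62\right) = - 383 \left(317 + 62\right) = \left(-383\right) 379 = -145157$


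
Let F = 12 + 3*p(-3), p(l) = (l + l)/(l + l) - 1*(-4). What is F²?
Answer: 729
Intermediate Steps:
p(l) = 5 (p(l) = (2*l)/((2*l)) + 4 = (2*l)*(1/(2*l)) + 4 = 1 + 4 = 5)
F = 27 (F = 12 + 3*5 = 12 + 15 = 27)
F² = 27² = 729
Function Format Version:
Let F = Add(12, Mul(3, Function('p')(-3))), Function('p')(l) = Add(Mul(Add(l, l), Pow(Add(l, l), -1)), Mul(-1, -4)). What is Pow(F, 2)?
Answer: 729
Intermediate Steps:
Function('p')(l) = 5 (Function('p')(l) = Add(Mul(Mul(2, l), Pow(Mul(2, l), -1)), 4) = Add(Mul(Mul(2, l), Mul(Rational(1, 2), Pow(l, -1))), 4) = Add(1, 4) = 5)
F = 27 (F = Add(12, Mul(3, 5)) = Add(12, 15) = 27)
Pow(F, 2) = Pow(27, 2) = 729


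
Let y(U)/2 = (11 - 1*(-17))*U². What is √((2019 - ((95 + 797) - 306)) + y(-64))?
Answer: √230809 ≈ 480.43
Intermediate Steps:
y(U) = 56*U² (y(U) = 2*((11 - 1*(-17))*U²) = 2*((11 + 17)*U²) = 2*(28*U²) = 56*U²)
√((2019 - ((95 + 797) - 306)) + y(-64)) = √((2019 - ((95 + 797) - 306)) + 56*(-64)²) = √((2019 - (892 - 306)) + 56*4096) = √((2019 - 1*586) + 229376) = √((2019 - 586) + 229376) = √(1433 + 229376) = √230809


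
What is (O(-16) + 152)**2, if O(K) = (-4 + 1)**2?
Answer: 25921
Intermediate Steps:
O(K) = 9 (O(K) = (-3)**2 = 9)
(O(-16) + 152)**2 = (9 + 152)**2 = 161**2 = 25921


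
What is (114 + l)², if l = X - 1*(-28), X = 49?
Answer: 36481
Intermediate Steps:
l = 77 (l = 49 - 1*(-28) = 49 + 28 = 77)
(114 + l)² = (114 + 77)² = 191² = 36481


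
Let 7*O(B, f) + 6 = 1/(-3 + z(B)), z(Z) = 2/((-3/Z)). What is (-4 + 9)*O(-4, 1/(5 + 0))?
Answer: -45/7 ≈ -6.4286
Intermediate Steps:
z(Z) = -2*Z/3 (z(Z) = 2*(-Z/3) = -2*Z/3)
O(B, f) = -6/7 + 1/(7*(-3 - 2*B/3))
(-4 + 9)*O(-4, 1/(5 + 0)) = (-4 + 9)*(3*(-19 - 4*(-4))/(7*(9 + 2*(-4)))) = 5*(3*(-19 + 16)/(7*(9 - 8))) = 5*((3/7)*(-3)/1) = 5*((3/7)*1*(-3)) = 5*(-9/7) = -45/7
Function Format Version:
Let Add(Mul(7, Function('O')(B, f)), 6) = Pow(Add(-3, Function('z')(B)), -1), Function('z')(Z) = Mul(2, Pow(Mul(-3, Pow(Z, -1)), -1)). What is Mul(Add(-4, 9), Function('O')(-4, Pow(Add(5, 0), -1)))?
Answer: Rational(-45, 7) ≈ -6.4286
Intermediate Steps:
Function('z')(Z) = Mul(Rational(-2, 3), Z) (Function('z')(Z) = Mul(2, Mul(Rational(-1, 3), Z)) = Mul(Rational(-2, 3), Z))
Function('O')(B, f) = Add(Rational(-6, 7), Mul(Rational(1, 7), Pow(Add(-3, Mul(Rational(-2, 3), B)), -1)))
Mul(Add(-4, 9), Function('O')(-4, Pow(Add(5, 0), -1))) = Mul(Add(-4, 9), Mul(Rational(3, 7), Pow(Add(9, Mul(2, -4)), -1), Add(-19, Mul(-4, -4)))) = Mul(5, Mul(Rational(3, 7), Pow(Add(9, -8), -1), Add(-19, 16))) = Mul(5, Mul(Rational(3, 7), Pow(1, -1), -3)) = Mul(5, Mul(Rational(3, 7), 1, -3)) = Mul(5, Rational(-9, 7)) = Rational(-45, 7)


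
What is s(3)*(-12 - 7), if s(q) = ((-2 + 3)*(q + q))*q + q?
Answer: -399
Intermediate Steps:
s(q) = q + 2*q² (s(q) = (1*(2*q))*q + q = (2*q)*q + q = 2*q² + q = q + 2*q²)
s(3)*(-12 - 7) = (3*(1 + 2*3))*(-12 - 7) = (3*(1 + 6))*(-19) = (3*7)*(-19) = 21*(-19) = -399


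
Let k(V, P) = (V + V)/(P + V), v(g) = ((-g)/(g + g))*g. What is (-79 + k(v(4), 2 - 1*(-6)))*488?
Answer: -116632/3 ≈ -38877.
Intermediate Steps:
v(g) = -g/2 (v(g) = ((-g)/((2*g)))*g = ((1/(2*g))*(-g))*g = -g/2)
k(V, P) = 2*V/(P + V) (k(V, P) = (2*V)/(P + V) = 2*V/(P + V))
(-79 + k(v(4), 2 - 1*(-6)))*488 = (-79 + 2*(-1/2*4)/((2 - 1*(-6)) - 1/2*4))*488 = (-79 + 2*(-2)/((2 + 6) - 2))*488 = (-79 + 2*(-2)/(8 - 2))*488 = (-79 + 2*(-2)/6)*488 = (-79 + 2*(-2)*(1/6))*488 = (-79 - 2/3)*488 = -239/3*488 = -116632/3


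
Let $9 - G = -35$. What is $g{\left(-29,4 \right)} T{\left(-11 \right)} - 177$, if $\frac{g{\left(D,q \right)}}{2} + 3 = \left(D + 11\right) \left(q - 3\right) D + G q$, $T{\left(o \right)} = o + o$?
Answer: $-30757$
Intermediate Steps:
$G = 44$ ($G = 9 - -35 = 9 + 35 = 44$)
$T{\left(o \right)} = 2 o$
$g{\left(D,q \right)} = -6 + 88 q + 2 D \left(-3 + q\right) \left(11 + D\right)$ ($g{\left(D,q \right)} = -6 + 2 \left(\left(D + 11\right) \left(q - 3\right) D + 44 q\right) = -6 + 2 \left(\left(11 + D\right) \left(-3 + q\right) D + 44 q\right) = -6 + 2 \left(\left(-3 + q\right) \left(11 + D\right) D + 44 q\right) = -6 + 2 \left(D \left(-3 + q\right) \left(11 + D\right) + 44 q\right) = -6 + 2 \left(44 q + D \left(-3 + q\right) \left(11 + D\right)\right) = -6 + \left(88 q + 2 D \left(-3 + q\right) \left(11 + D\right)\right) = -6 + 88 q + 2 D \left(-3 + q\right) \left(11 + D\right)$)
$g{\left(-29,4 \right)} T{\left(-11 \right)} - 177 = \left(-6 - -1914 - 6 \left(-29\right)^{2} + 88 \cdot 4 + 2 \cdot 4 \left(-29\right)^{2} + 22 \left(-29\right) 4\right) 2 \left(-11\right) - 177 = \left(-6 + 1914 - 5046 + 352 + 2 \cdot 4 \cdot 841 - 2552\right) \left(-22\right) - 177 = \left(-6 + 1914 - 5046 + 352 + 6728 - 2552\right) \left(-22\right) - 177 = 1390 \left(-22\right) - 177 = -30580 - 177 = -30757$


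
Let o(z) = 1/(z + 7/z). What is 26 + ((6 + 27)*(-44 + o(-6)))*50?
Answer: -3130582/43 ≈ -72804.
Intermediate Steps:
26 + ((6 + 27)*(-44 + o(-6)))*50 = 26 + ((6 + 27)*(-44 - 6/(7 + (-6)²)))*50 = 26 + (33*(-44 - 6/(7 + 36)))*50 = 26 + (33*(-44 - 6/43))*50 = 26 + (33*(-1898/43))*50 = 26 - 62634/43*50 = 26 - 3131700/43 = -3130582/43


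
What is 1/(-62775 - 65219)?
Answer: -1/127994 ≈ -7.8129e-6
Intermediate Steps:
1/(-62775 - 65219) = 1/(-127994) = -1/127994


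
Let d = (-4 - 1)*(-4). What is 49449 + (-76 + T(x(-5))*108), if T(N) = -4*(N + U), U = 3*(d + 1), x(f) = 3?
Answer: 20861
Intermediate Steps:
d = 20 (d = -5*(-4) = 20)
U = 63 (U = 3*(20 + 1) = 3*21 = 63)
T(N) = -252 - 4*N (T(N) = -4*(N + 63) = -4*(63 + N) = -252 - 4*N)
49449 + (-76 + T(x(-5))*108) = 49449 + (-76 + (-252 - 4*3)*108) = 49449 + (-76 + (-252 - 12)*108) = 49449 + (-76 - 264*108) = 49449 + (-76 - 28512) = 49449 - 28588 = 20861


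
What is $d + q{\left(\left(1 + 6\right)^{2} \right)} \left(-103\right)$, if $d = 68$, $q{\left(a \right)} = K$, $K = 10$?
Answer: $-962$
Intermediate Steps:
$q{\left(a \right)} = 10$
$d + q{\left(\left(1 + 6\right)^{2} \right)} \left(-103\right) = 68 + 10 \left(-103\right) = 68 - 1030 = -962$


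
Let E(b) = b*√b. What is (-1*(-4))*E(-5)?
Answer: -20*I*√5 ≈ -44.721*I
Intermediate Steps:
E(b) = b^(3/2)
(-1*(-4))*E(-5) = (-1*(-4))*(-5)^(3/2) = 4*(-5*I*√5) = -20*I*√5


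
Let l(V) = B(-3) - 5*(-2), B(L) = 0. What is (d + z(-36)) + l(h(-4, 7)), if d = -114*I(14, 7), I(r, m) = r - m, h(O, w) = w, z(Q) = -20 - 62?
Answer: -870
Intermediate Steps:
z(Q) = -82
l(V) = 10 (l(V) = 0 - 5*(-2) = 0 + 10 = 10)
d = -798 (d = -114*(14 - 1*7) = -114*(14 - 7) = -114*7 = -798)
(d + z(-36)) + l(h(-4, 7)) = (-798 - 82) + 10 = -880 + 10 = -870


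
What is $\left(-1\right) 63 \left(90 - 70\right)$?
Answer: $-1260$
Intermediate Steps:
$\left(-1\right) 63 \left(90 - 70\right) = \left(-63\right) 20 = -1260$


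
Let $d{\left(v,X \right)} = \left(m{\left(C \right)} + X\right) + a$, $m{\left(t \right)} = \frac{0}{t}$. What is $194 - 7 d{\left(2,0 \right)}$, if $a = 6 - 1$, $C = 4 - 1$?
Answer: $159$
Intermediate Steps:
$C = 3$ ($C = 4 - 1 = 3$)
$m{\left(t \right)} = 0$
$a = 5$
$d{\left(v,X \right)} = 5 + X$ ($d{\left(v,X \right)} = \left(0 + X\right) + 5 = X + 5 = 5 + X$)
$194 - 7 d{\left(2,0 \right)} = 194 - 7 \left(5 + 0\right) = 194 - 7 \cdot 5 = 194 - 35 = 159$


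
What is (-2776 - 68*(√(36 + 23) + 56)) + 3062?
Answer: -3522 - 68*√59 ≈ -4044.3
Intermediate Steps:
(-2776 - 68*(√(36 + 23) + 56)) + 3062 = (-2776 - 68*(√59 + 56)) + 3062 = (-2776 - 68*(56 + √59)) + 3062 = (-2776 + (-3808 - 68*√59)) + 3062 = (-6584 - 68*√59) + 3062 = -3522 - 68*√59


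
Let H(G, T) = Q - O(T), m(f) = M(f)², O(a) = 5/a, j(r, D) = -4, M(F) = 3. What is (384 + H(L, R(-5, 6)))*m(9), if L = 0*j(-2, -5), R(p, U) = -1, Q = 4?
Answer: 3537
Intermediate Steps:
L = 0 (L = 0*(-4) = 0)
m(f) = 9 (m(f) = 3² = 9)
H(G, T) = 4 - 5/T
(384 + H(L, R(-5, 6)))*m(9) = (384 + (4 - 5/(-1)))*9 = (384 + (4 - 5*(-1)))*9 = (384 + (4 + 5))*9 = (384 + 9)*9 = 393*9 = 3537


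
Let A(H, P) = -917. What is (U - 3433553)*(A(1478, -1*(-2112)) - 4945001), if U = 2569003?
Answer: 4275993406900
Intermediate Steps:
(U - 3433553)*(A(1478, -1*(-2112)) - 4945001) = (2569003 - 3433553)*(-917 - 4945001) = -864550*(-4945918) = 4275993406900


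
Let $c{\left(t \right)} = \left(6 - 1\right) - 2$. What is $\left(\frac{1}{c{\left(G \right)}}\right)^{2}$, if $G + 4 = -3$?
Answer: $\frac{1}{9} \approx 0.11111$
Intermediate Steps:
$G = -7$ ($G = -4 - 3 = -7$)
$c{\left(t \right)} = 3$ ($c{\left(t \right)} = 5 - 2 = 3$)
$\left(\frac{1}{c{\left(G \right)}}\right)^{2} = \left(\frac{1}{3}\right)^{2} = \frac{1}{9}$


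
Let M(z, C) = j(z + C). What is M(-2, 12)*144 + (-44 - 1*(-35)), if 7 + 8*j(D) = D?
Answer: 45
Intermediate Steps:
j(D) = -7/8 + D/8
M(z, C) = -7/8 + C/8 + z/8 (M(z, C) = -7/8 + (z + C)/8 = -7/8 + (C + z)/8 = -7/8 + (C/8 + z/8) = -7/8 + C/8 + z/8)
M(-2, 12)*144 + (-44 - 1*(-35)) = (-7/8 + (⅛)*12 + (⅛)*(-2))*144 + (-44 - 1*(-35)) = (-7/8 + 3/2 - ¼)*144 + (-44 + 35) = (3/8)*144 - 9 = 54 - 9 = 45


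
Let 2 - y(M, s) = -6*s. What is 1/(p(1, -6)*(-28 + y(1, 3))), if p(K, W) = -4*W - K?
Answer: -1/184 ≈ -0.0054348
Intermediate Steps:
y(M, s) = 2 + 6*s (y(M, s) = 2 - (-6)*s = 2 + 6*s)
p(K, W) = -K - 4*W
1/(p(1, -6)*(-28 + y(1, 3))) = 1/((-1*1 - 4*(-6))*(-28 + (2 + 6*3))) = 1/((-1 + 24)*(-28 + (2 + 18))) = 1/(23*(-28 + 20)) = 1/(23*(-8)) = 1/(-184) = -1/184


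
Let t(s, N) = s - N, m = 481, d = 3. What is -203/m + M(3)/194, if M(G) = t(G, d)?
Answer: -203/481 ≈ -0.42204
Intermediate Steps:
M(G) = -3 + G (M(G) = G - 1*3 = G - 3 = -3 + G)
-203/m + M(3)/194 = -203/481 + (-3 + 3)/194 = -203*1/481 + 0*(1/194) = -203/481 + 0 = -203/481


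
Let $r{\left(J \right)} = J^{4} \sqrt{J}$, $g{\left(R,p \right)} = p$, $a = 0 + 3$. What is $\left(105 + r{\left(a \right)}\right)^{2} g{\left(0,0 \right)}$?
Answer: $0$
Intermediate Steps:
$a = 3$
$r{\left(J \right)} = J^{\frac{9}{2}}$
$\left(105 + r{\left(a \right)}\right)^{2} g{\left(0,0 \right)} = \left(105 + 3^{\frac{9}{2}}\right)^{2} \cdot 0 = \left(105 + 81 \sqrt{3}\right)^{2} \cdot 0 = 0$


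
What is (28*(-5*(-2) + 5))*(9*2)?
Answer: 7560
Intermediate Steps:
(28*(-5*(-2) + 5))*(9*2) = (28*(10 + 5))*18 = (28*15)*18 = 420*18 = 7560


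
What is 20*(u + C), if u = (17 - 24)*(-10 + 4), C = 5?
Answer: 940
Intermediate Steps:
u = 42 (u = -7*(-6) = 42)
20*(u + C) = 20*(42 + 5) = 20*47 = 940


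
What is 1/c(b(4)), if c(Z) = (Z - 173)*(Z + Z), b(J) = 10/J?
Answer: -2/1705 ≈ -0.0011730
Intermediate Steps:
c(Z) = 2*Z*(-173 + Z) (c(Z) = (-173 + Z)*(2*Z) = 2*Z*(-173 + Z))
1/c(b(4)) = 1/(2*(10/4)*(-173 + 10/4)) = 1/(2*(10*(¼))*(-173 + 10*(¼))) = 1/(2*(5/2)*(-173 + 5/2)) = 1/(2*(5/2)*(-341/2)) = 1/(-1705/2) = -2/1705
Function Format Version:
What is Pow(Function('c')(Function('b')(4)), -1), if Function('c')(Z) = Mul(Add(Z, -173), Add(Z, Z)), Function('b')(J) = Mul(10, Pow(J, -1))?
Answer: Rational(-2, 1705) ≈ -0.0011730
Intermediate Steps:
Function('c')(Z) = Mul(2, Z, Add(-173, Z)) (Function('c')(Z) = Mul(Add(-173, Z), Mul(2, Z)) = Mul(2, Z, Add(-173, Z)))
Pow(Function('c')(Function('b')(4)), -1) = Pow(Mul(2, Mul(10, Pow(4, -1)), Add(-173, Mul(10, Pow(4, -1)))), -1) = Pow(Mul(2, Mul(10, Rational(1, 4)), Add(-173, Mul(10, Rational(1, 4)))), -1) = Pow(Mul(2, Rational(5, 2), Add(-173, Rational(5, 2))), -1) = Pow(Mul(2, Rational(5, 2), Rational(-341, 2)), -1) = Pow(Rational(-1705, 2), -1) = Rational(-2, 1705)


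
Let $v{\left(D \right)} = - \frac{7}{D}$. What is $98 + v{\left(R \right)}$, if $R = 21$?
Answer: $\frac{293}{3} \approx 97.667$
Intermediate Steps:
$98 + v{\left(R \right)} = 98 - \frac{7}{21} = 98 - \frac{1}{3} = \frac{293}{3}$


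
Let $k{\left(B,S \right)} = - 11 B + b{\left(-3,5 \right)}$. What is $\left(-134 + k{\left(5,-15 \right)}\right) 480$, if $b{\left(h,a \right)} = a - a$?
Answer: $-90720$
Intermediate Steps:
$b{\left(h,a \right)} = 0$
$k{\left(B,S \right)} = - 11 B$ ($k{\left(B,S \right)} = - 11 B + 0 = - 11 B$)
$\left(-134 + k{\left(5,-15 \right)}\right) 480 = \left(-134 - 55\right) 480 = \left(-189\right) 480 = -90720$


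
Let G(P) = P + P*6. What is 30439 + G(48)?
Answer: 30775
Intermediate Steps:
G(P) = 7*P (G(P) = P + 6*P = 7*P)
30439 + G(48) = 30439 + 7*48 = 30439 + 336 = 30775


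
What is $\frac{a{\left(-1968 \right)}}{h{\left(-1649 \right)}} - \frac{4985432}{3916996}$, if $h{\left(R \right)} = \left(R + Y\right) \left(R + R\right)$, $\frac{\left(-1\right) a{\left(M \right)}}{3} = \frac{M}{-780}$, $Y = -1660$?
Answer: $- \frac{147350823398108}{115771766883695} \approx -1.2728$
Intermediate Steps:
$a{\left(M \right)} = \frac{M}{260}$ ($a{\left(M \right)} = - 3 \frac{M}{-780} = - 3 M \left(- \frac{1}{780}\right) = - 3 \left(- \frac{M}{780}\right) = \frac{M}{260}$)
$h{\left(R \right)} = 2 R \left(-1660 + R\right)$ ($h{\left(R \right)} = \left(R - 1660\right) \left(R + R\right) = \left(-1660 + R\right) 2 R = 2 R \left(-1660 + R\right)$)
$\frac{a{\left(-1968 \right)}}{h{\left(-1649 \right)}} - \frac{4985432}{3916996} = \frac{\frac{1}{260} \left(-1968\right)}{2 \left(-1649\right) \left(-1660 - 1649\right)} - \frac{4985432}{3916996} = - \frac{492}{65 \cdot 2 \left(-1649\right) \left(-3309\right)} - \frac{1246358}{979249} = - \frac{492}{65 \cdot 10913082} - \frac{1246358}{979249} = \left(- \frac{492}{65}\right) \frac{1}{10913082} - \frac{1246358}{979249} = - \frac{82}{118225055} - \frac{1246358}{979249} = - \frac{147350823398108}{115771766883695}$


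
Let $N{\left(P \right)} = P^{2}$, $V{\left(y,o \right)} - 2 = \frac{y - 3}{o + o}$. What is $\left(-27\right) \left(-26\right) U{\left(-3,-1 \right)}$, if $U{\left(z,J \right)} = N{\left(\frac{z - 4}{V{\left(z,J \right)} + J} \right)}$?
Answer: $\frac{17199}{8} \approx 2149.9$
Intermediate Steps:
$V{\left(y,o \right)} = 2 + \frac{-3 + y}{2 o}$ ($V{\left(y,o \right)} = 2 + \frac{y - 3}{o + o} = 2 + \frac{-3 + y}{2 o}$)
$U{\left(z,J \right)} = \frac{\left(-4 + z\right)^{2}}{\left(J + \frac{-3 + z + 4 J}{2 J}\right)^{2}}$ ($U{\left(z,J \right)} = \left(\frac{z - 4}{\frac{-3 + z + 4 J}{2 J} + J}\right)^{2} = \left(\frac{-4 + z}{J + \frac{-3 + z + 4 J}{2 J}}\right)^{2} = \frac{\left(-4 + z\right)^{2}}{\left(J + \frac{-3 + z + 4 J}{2 J}\right)^{2}}$)
$\left(-27\right) \left(-26\right) U{\left(-3,-1 \right)} = \left(-27\right) \left(-26\right) \frac{4 \left(-1\right)^{2} \left(-4 - 3\right)^{2}}{\left(-3 - 3 + 2 \left(-1\right)^{2} + 4 \left(-1\right)\right)^{2}} = 702 \cdot 4 \cdot 1 \left(-7\right)^{2} \frac{1}{\left(-3 - 3 + 2 \cdot 1 - 4\right)^{2}} = 702 \cdot 4 \cdot 1 \cdot 49 \frac{1}{\left(-3 - 3 + 2 - 4\right)^{2}} = 702 \cdot 4 \cdot 1 \cdot 49 \cdot \frac{1}{64} = 702 \cdot \frac{49}{16} = \frac{17199}{8}$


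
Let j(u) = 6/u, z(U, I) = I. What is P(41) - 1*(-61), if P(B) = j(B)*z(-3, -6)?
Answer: 2465/41 ≈ 60.122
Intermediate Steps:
P(B) = -36/B (P(B) = (6/B)*(-6) = -36/B)
P(41) - 1*(-61) = -36/41 - 1*(-61) = -36*1/41 + 61 = -36/41 + 61 = 2465/41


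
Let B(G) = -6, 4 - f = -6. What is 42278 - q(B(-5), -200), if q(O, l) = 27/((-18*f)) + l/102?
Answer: 43125713/1020 ≈ 42280.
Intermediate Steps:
f = 10 (f = 4 - 1*(-6) = 4 + 6 = 10)
q(O, l) = -3/20 + l/102 (q(O, l) = 27/((-18*10)) + l/102 = 27/(-180) + l*(1/102) = 27*(-1/180) + l/102 = -3/20 + l/102)
42278 - q(B(-5), -200) = 42278 - (-3/20 + (1/102)*(-200)) = 42278 - (-3/20 - 100/51) = 42278 - 1*(-2153/1020) = 42278 + 2153/1020 = 43125713/1020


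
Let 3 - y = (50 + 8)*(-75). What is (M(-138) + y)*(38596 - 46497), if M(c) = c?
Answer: -33302715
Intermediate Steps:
y = 4353 (y = 3 - (50 + 8)*(-75) = 3 - 58*(-75) = 3 - 1*(-4350) = 3 + 4350 = 4353)
(M(-138) + y)*(38596 - 46497) = (-138 + 4353)*(38596 - 46497) = 4215*(-7901) = -33302715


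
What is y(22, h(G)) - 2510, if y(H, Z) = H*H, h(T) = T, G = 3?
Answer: -2026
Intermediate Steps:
y(H, Z) = H**2
y(22, h(G)) - 2510 = 22**2 - 2510 = 484 - 2510 = -2026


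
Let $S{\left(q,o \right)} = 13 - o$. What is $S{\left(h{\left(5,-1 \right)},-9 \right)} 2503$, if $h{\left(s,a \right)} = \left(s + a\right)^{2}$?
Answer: $55066$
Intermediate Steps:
$h{\left(s,a \right)} = \left(a + s\right)^{2}$
$S{\left(h{\left(5,-1 \right)},-9 \right)} 2503 = \left(13 - -9\right) 2503 = \left(13 + 9\right) 2503 = 22 \cdot 2503 = 55066$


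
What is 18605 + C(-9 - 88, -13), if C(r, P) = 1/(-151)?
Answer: 2809354/151 ≈ 18605.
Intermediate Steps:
C(r, P) = -1/151
18605 + C(-9 - 88, -13) = 18605 - 1/151 = 2809354/151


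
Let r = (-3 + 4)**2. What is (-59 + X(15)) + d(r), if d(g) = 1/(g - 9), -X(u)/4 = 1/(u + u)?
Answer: -7111/120 ≈ -59.258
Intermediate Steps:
r = 1 (r = 1**2 = 1)
X(u) = -2/u (X(u) = -4/(u + u) = -4*1/(2*u) = -2/u)
d(g) = 1/(-9 + g)
(-59 + X(15)) + d(r) = (-59 - 2/15) + 1/(-9 + 1) = (-59 - 2*1/15) + 1/(-8) = (-59 - 2/15) - 1/8 = -887/15 - 1/8 = -7111/120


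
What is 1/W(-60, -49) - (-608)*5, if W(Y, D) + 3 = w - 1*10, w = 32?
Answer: 57761/19 ≈ 3040.1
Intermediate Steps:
W(Y, D) = 19 (W(Y, D) = -3 + (32 - 1*10) = -3 + (32 - 10) = -3 + 22 = 19)
1/W(-60, -49) - (-608)*5 = 1/19 - (-608)*5 = 1/19 - 1*(-3040) = 1/19 + 3040 = 57761/19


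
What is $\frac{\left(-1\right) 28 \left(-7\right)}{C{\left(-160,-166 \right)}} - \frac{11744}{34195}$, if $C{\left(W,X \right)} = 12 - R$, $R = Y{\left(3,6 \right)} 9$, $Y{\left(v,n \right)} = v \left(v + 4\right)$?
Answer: $- \frac{8780908}{6052515} \approx -1.4508$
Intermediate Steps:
$Y{\left(v,n \right)} = v \left(4 + v\right)$
$R = 189$ ($R = 3 \left(4 + 3\right) 9 = 3 \cdot 7 \cdot 9 = 21 \cdot 9 = 189$)
$C{\left(W,X \right)} = -177$ ($C{\left(W,X \right)} = 12 - 189 = -177$)
$\frac{\left(-1\right) 28 \left(-7\right)}{C{\left(-160,-166 \right)}} - \frac{11744}{34195} = \frac{\left(-1\right) 28 \left(-7\right)}{-177} - \frac{11744}{34195} = \left(-28\right) \left(-7\right) \left(- \frac{1}{177}\right) - \frac{11744}{34195} = 196 \left(- \frac{1}{177}\right) - \frac{11744}{34195} = - \frac{196}{177} - \frac{11744}{34195} = - \frac{8780908}{6052515}$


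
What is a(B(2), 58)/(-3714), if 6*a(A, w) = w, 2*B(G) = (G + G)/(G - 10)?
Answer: -29/11142 ≈ -0.0026028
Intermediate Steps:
B(G) = G/(-10 + G) (B(G) = ((G + G)/(G - 10))/2 = ((2*G)/(-10 + G))/2 = (2*G/(-10 + G))/2 = G/(-10 + G))
a(A, w) = w/6
a(B(2), 58)/(-3714) = ((⅙)*58)/(-3714) = (29/3)*(-1/3714) = -29/11142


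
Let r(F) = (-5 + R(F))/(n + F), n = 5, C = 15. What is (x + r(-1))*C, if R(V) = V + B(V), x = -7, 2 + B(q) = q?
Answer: -555/4 ≈ -138.75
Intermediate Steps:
B(q) = -2 + q
R(V) = -2 + 2*V (R(V) = V + (-2 + V) = -2 + 2*V)
r(F) = (-7 + 2*F)/(5 + F) (r(F) = (-5 + (-2 + 2*F))/(5 + F) = (-7 + 2*F)/(5 + F))
(x + r(-1))*C = (-7 + (-7 + 2*(-1))/(5 - 1))*15 = (-7 + (-7 - 2)/4)*15 = (-7 + (¼)*(-9))*15 = (-7 - 9/4)*15 = -37/4*15 = -555/4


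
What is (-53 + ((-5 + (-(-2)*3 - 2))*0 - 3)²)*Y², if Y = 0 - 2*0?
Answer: 0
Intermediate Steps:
Y = 0 (Y = 0 + 0 = 0)
(-53 + ((-5 + (-(-2)*3 - 2))*0 - 3)²)*Y² = (-53 + ((-5 + (-(-2)*3 - 2))*0 - 3)²)*0² = (-53 + ((-5 + (-2*(-3) - 2))*0 - 3)²)*0 = (-53 + ((-5 + (6 - 2))*0 - 3)²)*0 = (-53 + ((-5 + 4)*0 - 3)²)*0 = (-53 + (-1*0 - 3)²)*0 = (-53 + (0 - 3)²)*0 = (-53 + (-3)²)*0 = (-53 + 9)*0 = -44*0 = 0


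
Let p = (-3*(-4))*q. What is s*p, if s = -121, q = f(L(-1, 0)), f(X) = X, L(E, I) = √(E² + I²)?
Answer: -1452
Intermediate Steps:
q = 1 (q = √((-1)² + 0²) = √(1 + 0) = √1 = 1)
p = 12 (p = -3*(-4)*1 = 12*1 = 12)
s*p = -121*12 = -1452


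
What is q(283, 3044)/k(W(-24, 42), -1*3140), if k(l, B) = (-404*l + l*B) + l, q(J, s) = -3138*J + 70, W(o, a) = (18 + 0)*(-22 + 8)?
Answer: -221996/223209 ≈ -0.99457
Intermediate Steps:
W(o, a) = -252 (W(o, a) = 18*(-14) = -252)
q(J, s) = 70 - 3138*J
k(l, B) = -403*l + B*l (k(l, B) = (-404*l + B*l) + l = -403*l + B*l)
q(283, 3044)/k(W(-24, 42), -1*3140) = (70 - 3138*283)/((-252*(-403 - 1*3140))) = (70 - 888054)/((-252*(-403 - 3140))) = -887984/((-252*(-3543))) = -887984/892836 = -887984*1/892836 = -221996/223209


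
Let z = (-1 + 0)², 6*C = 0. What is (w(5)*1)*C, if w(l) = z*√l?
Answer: 0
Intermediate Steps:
C = 0 (C = (⅙)*0 = 0)
z = 1 (z = (-1)² = 1)
w(l) = √l (w(l) = 1*√l = √l)
(w(5)*1)*C = (√5*1)*0 = √5*0 = 0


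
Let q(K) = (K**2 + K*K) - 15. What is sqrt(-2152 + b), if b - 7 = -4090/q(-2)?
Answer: 5*I*sqrt(3059)/7 ≈ 39.506*I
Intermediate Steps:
q(K) = -15 + 2*K**2 (q(K) = (K**2 + K**2) - 15 = 2*K**2 - 15 = -15 + 2*K**2)
b = 4139/7 (b = 7 - 4090/(-15 + 2*(-2)**2) = 7 - 4090/(-15 + 2*4) = 7 - 4090/(-15 + 8) = 7 - 4090/(-7) = 7 - 4090*(-1/7) = 7 + 4090/7 = 4139/7 ≈ 591.29)
sqrt(-2152 + b) = sqrt(-2152 + 4139/7) = sqrt(-10925/7) = 5*I*sqrt(3059)/7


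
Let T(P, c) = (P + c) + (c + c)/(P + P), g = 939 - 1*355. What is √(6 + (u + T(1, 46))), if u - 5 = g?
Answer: 4*√43 ≈ 26.230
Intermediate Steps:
g = 584 (g = 939 - 355 = 584)
T(P, c) = P + c + c/P (T(P, c) = (P + c) + (2*c)/((2*P)) = (P + c) + (2*c)*(1/(2*P)) = (P + c) + c/P = P + c + c/P)
u = 589 (u = 5 + 584 = 589)
√(6 + (u + T(1, 46))) = √(6 + (589 + (1 + 46 + 46/1))) = √(6 + (589 + (1 + 46 + 46*1))) = √(6 + (589 + (1 + 46 + 46))) = √(6 + (589 + 93)) = √(6 + 682) = √688 = 4*√43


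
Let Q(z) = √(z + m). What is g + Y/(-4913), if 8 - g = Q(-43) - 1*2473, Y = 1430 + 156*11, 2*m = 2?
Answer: 12186007/4913 - I*√42 ≈ 2480.4 - 6.4807*I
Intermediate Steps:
m = 1 (m = (½)*2 = 1)
Y = 3146 (Y = 1430 + 1716 = 3146)
Q(z) = √(1 + z) (Q(z) = √(z + 1) = √(1 + z))
g = 2481 - I*√42 (g = 8 - (√(1 - 43) - 1*2473) = 8 - (√(-42) - 2473) = 8 - (I*√42 - 2473) = 8 - (-2473 + I*√42) = 8 + (2473 - I*√42) = 2481 - I*√42 ≈ 2481.0 - 6.4807*I)
g + Y/(-4913) = (2481 - I*√42) + 3146/(-4913) = (2481 - I*√42) + 3146*(-1/4913) = (2481 - I*√42) - 3146/4913 = 12186007/4913 - I*√42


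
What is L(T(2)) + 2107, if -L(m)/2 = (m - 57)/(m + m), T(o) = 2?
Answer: 4269/2 ≈ 2134.5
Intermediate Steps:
L(m) = -(-57 + m)/m (L(m) = -2*(m - 57)/(m + m) = -2*(-57 + m)/(2*m) = -2*(-57 + m)*1/(2*m) = -(-57 + m)/m)
L(T(2)) + 2107 = (57 - 1*2)/2 + 2107 = (57 - 2)/2 + 2107 = (½)*55 + 2107 = 55/2 + 2107 = 4269/2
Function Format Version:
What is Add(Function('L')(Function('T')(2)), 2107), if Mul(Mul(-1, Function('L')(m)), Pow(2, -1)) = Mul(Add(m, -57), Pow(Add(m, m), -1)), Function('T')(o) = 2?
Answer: Rational(4269, 2) ≈ 2134.5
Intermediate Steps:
Function('L')(m) = Mul(-1, Pow(m, -1), Add(-57, m)) (Function('L')(m) = Mul(-2, Mul(Add(m, -57), Pow(Add(m, m), -1))) = Mul(-2, Mul(Add(-57, m), Pow(Mul(2, m), -1))) = Mul(-2, Mul(Add(-57, m), Mul(Rational(1, 2), Pow(m, -1)))) = Mul(-2, Mul(Rational(1, 2), Pow(m, -1), Add(-57, m))) = Mul(-1, Pow(m, -1), Add(-57, m)))
Add(Function('L')(Function('T')(2)), 2107) = Add(Mul(Pow(2, -1), Add(57, Mul(-1, 2))), 2107) = Add(Mul(Rational(1, 2), Add(57, -2)), 2107) = Add(Mul(Rational(1, 2), 55), 2107) = Add(Rational(55, 2), 2107) = Rational(4269, 2)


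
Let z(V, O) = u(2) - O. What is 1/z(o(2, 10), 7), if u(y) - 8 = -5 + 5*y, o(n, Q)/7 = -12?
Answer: ⅙ ≈ 0.16667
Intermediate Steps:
o(n, Q) = -84 (o(n, Q) = 7*(-12) = -84)
u(y) = 3 + 5*y (u(y) = 8 + (-5 + 5*y) = 3 + 5*y)
z(V, O) = 13 - O (z(V, O) = (3 + 5*2) - O = (3 + 10) - O = 13 - O)
1/z(o(2, 10), 7) = 1/(13 - 1*7) = 1/(13 - 7) = 1/6 = ⅙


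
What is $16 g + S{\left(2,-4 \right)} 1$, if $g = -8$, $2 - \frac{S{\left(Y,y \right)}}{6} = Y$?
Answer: $-128$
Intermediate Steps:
$S{\left(Y,y \right)} = 12 - 6 Y$
$16 g + S{\left(2,-4 \right)} 1 = 16 \left(-8\right) + \left(12 - 12\right) 1 = -128 + \left(12 - 12\right) 1 = -128 + 0 \cdot 1 = -128 + 0 = -128$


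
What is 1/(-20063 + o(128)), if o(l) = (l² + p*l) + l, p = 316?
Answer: 1/36897 ≈ 2.7102e-5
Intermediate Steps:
o(l) = l² + 317*l (o(l) = (l² + 316*l) + l = l² + 317*l)
1/(-20063 + o(128)) = 1/(-20063 + 128*(317 + 128)) = 1/(-20063 + 128*445) = 1/(-20063 + 56960) = 1/36897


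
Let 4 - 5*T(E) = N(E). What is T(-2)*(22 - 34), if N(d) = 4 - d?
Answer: 24/5 ≈ 4.8000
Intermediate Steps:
T(E) = E/5 (T(E) = 4/5 - (4 - E)/5 = 4/5 + (-4/5 + E/5) = E/5)
T(-2)*(22 - 34) = ((1/5)*(-2))*(22 - 34) = -2/5*(-12) = 24/5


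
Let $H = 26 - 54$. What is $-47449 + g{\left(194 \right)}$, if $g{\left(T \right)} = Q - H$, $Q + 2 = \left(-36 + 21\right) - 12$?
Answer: $-47450$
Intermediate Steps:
$Q = -29$ ($Q = -2 + \left(\left(-36 + 21\right) - 12\right) = -2 - 27 = -29$)
$H = -28$ ($H = 26 - 54 = -28$)
$g{\left(T \right)} = -1$ ($g{\left(T \right)} = -29 - -28 = -29 + 28 = -1$)
$-47449 + g{\left(194 \right)} = -47449 - 1 = -47450$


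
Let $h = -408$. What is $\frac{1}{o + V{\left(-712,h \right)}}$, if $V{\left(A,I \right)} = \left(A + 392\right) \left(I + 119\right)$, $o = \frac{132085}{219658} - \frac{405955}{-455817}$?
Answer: $\frac{100123850586}{9259603080045115} \approx 1.0813 \cdot 10^{-5}$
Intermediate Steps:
$o = \frac{149377851835}{100123850586}$ ($o = 132085 \cdot \frac{1}{219658} - - \frac{405955}{455817} = \frac{132085}{219658} + \frac{405955}{455817} = \frac{149377851835}{100123850586} \approx 1.4919$)
$V{\left(A,I \right)} = \left(119 + I\right) \left(392 + A\right)$ ($V{\left(A,I \right)} = \left(392 + A\right) \left(119 + I\right) = \left(119 + I\right) \left(392 + A\right)$)
$\frac{1}{o + V{\left(-712,h \right)}} = \frac{1}{\frac{149377851835}{100123850586} + \left(46648 + 119 \left(-712\right) + 392 \left(-408\right) - -290496\right)} = \frac{1}{\frac{149377851835}{100123850586} + \left(46648 - 84728 - 159936 + 290496\right)} = \frac{1}{\frac{149377851835}{100123850586} + 92480} = \frac{1}{\frac{9259603080045115}{100123850586}} = \frac{100123850586}{9259603080045115}$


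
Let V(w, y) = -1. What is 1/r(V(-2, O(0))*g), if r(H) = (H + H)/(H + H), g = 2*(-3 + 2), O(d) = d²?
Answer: 1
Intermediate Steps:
g = -2 (g = 2*(-1) = -2)
r(H) = 1 (r(H) = (2*H)/((2*H)) = (2*H)*(1/(2*H)) = 1)
1/r(V(-2, O(0))*g) = 1/1 = 1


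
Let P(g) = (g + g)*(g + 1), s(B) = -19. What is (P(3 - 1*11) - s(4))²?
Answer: 17161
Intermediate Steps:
P(g) = 2*g*(1 + g) (P(g) = (2*g)*(1 + g) = 2*g*(1 + g))
(P(3 - 1*11) - s(4))² = (2*(3 - 1*11)*(1 + (3 - 1*11)) - 1*(-19))² = (2*(3 - 11)*(1 + (3 - 11)) + 19)² = (2*(-8)*(1 - 8) + 19)² = (2*(-8)*(-7) + 19)² = (112 + 19)² = 131² = 17161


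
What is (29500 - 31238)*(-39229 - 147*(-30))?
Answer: 60515422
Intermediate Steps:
(29500 - 31238)*(-39229 - 147*(-30)) = -1738*(-39229 + 4410) = -1738*(-34819) = 60515422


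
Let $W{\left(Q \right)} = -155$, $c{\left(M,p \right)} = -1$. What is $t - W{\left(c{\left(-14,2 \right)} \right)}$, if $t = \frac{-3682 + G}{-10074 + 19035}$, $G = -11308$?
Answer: $\frac{1373965}{8961} \approx 153.33$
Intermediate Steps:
$t = - \frac{14990}{8961}$ ($t = \frac{-3682 - 11308}{-10074 + 19035} = - \frac{14990}{8961} \approx -1.6728$)
$t - W{\left(c{\left(-14,2 \right)} \right)} = - \frac{14990}{8961} - -155 = - \frac{14990}{8961} + 155 = \frac{1373965}{8961}$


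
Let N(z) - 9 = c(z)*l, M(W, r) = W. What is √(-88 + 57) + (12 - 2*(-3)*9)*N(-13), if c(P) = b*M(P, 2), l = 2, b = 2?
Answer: -2838 + I*√31 ≈ -2838.0 + 5.5678*I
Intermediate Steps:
c(P) = 2*P
N(z) = 9 + 4*z (N(z) = 9 + (2*z)*2 = 9 + 4*z)
√(-88 + 57) + (12 - 2*(-3)*9)*N(-13) = √(-88 + 57) + (12 - 2*(-3)*9)*(9 + 4*(-13)) = √(-31) + (12 + 6*9)*(9 - 52) = I*√31 + (12 + 54)*(-43) = I*√31 + 66*(-43) = I*√31 - 2838 = -2838 + I*√31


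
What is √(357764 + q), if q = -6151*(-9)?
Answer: √413123 ≈ 642.75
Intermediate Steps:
q = 55359
√(357764 + q) = √(357764 + 55359) = √413123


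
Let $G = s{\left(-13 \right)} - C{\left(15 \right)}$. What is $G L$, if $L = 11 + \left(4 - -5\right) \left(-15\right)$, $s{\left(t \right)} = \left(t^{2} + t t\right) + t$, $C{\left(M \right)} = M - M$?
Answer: $-40300$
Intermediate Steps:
$C{\left(M \right)} = 0$
$s{\left(t \right)} = t + 2 t^{2}$ ($s{\left(t \right)} = \left(t^{2} + t^{2}\right) + t = 2 t^{2} + t = t + 2 t^{2}$)
$G = 325$ ($G = - 13 \left(1 + 2 \left(-13\right)\right) - 0 = - 13 \left(1 - 26\right) + 0 = \left(-13\right) \left(-25\right) + 0 = 325 + 0 = 325$)
$L = -124$ ($L = 11 + \left(4 + 5\right) \left(-15\right) = 11 + 9 \left(-15\right) = 11 - 135 = -124$)
$G L = 325 \left(-124\right) = -40300$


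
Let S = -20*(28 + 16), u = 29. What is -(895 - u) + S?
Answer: -1746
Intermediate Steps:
S = -880 (S = -20*44 = -880)
-(895 - u) + S = -(895 - 1*29) - 880 = -(895 - 29) - 880 = -1*866 - 880 = -866 - 880 = -1746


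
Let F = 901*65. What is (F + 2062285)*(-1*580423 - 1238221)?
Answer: -3857071127400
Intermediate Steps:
F = 58565
(F + 2062285)*(-1*580423 - 1238221) = (58565 + 2062285)*(-1*580423 - 1238221) = 2120850*(-580423 - 1238221) = 2120850*(-1818644) = -3857071127400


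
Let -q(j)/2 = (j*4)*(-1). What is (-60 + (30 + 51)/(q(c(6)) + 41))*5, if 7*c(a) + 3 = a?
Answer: -90465/311 ≈ -290.88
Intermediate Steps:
c(a) = -3/7 + a/7
q(j) = 8*j (q(j) = -2*j*4*(-1) = -2*4*j*(-1) = -(-8)*j = 8*j)
(-60 + (30 + 51)/(q(c(6)) + 41))*5 = (-60 + (30 + 51)/(8*(-3/7 + (⅐)*6) + 41))*5 = (-60 + 81/(8*(-3/7 + 6/7) + 41))*5 = (-60 + 81/(8*(3/7) + 41))*5 = (-60 + 81/(24/7 + 41))*5 = (-60 + 81/(311/7))*5 = (-60 + 81*(7/311))*5 = (-60 + 567/311)*5 = -18093/311*5 = -90465/311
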